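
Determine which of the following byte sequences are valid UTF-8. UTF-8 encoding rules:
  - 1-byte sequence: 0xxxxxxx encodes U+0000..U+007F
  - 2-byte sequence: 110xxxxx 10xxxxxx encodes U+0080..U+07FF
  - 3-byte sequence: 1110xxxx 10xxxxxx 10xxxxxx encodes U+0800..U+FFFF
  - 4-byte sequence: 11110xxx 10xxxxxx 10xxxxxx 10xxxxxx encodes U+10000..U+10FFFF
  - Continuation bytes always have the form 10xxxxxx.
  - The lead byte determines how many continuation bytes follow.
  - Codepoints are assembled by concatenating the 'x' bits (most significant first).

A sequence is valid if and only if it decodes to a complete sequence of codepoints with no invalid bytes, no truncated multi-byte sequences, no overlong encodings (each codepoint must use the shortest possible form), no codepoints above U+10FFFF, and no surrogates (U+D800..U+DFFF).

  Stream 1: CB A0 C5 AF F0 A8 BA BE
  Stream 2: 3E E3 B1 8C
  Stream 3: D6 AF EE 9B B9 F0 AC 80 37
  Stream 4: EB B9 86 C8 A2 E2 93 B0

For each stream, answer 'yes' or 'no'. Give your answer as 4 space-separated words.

Stream 1: decodes cleanly. VALID
Stream 2: decodes cleanly. VALID
Stream 3: error at byte offset 8. INVALID
Stream 4: decodes cleanly. VALID

Answer: yes yes no yes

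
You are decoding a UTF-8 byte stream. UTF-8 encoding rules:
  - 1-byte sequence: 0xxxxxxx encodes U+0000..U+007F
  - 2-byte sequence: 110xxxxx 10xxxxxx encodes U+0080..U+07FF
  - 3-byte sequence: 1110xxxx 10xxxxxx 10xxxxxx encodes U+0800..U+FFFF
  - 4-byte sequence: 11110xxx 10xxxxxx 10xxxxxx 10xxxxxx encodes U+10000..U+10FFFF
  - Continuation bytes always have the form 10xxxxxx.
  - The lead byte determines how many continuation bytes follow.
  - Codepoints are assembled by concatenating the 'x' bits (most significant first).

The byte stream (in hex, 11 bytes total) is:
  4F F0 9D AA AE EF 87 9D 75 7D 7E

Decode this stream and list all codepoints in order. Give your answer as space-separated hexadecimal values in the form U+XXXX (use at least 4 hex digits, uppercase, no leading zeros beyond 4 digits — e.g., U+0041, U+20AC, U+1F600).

Byte[0]=4F: 1-byte ASCII. cp=U+004F
Byte[1]=F0: 4-byte lead, need 3 cont bytes. acc=0x0
Byte[2]=9D: continuation. acc=(acc<<6)|0x1D=0x1D
Byte[3]=AA: continuation. acc=(acc<<6)|0x2A=0x76A
Byte[4]=AE: continuation. acc=(acc<<6)|0x2E=0x1DAAE
Completed: cp=U+1DAAE (starts at byte 1)
Byte[5]=EF: 3-byte lead, need 2 cont bytes. acc=0xF
Byte[6]=87: continuation. acc=(acc<<6)|0x07=0x3C7
Byte[7]=9D: continuation. acc=(acc<<6)|0x1D=0xF1DD
Completed: cp=U+F1DD (starts at byte 5)
Byte[8]=75: 1-byte ASCII. cp=U+0075
Byte[9]=7D: 1-byte ASCII. cp=U+007D
Byte[10]=7E: 1-byte ASCII. cp=U+007E

Answer: U+004F U+1DAAE U+F1DD U+0075 U+007D U+007E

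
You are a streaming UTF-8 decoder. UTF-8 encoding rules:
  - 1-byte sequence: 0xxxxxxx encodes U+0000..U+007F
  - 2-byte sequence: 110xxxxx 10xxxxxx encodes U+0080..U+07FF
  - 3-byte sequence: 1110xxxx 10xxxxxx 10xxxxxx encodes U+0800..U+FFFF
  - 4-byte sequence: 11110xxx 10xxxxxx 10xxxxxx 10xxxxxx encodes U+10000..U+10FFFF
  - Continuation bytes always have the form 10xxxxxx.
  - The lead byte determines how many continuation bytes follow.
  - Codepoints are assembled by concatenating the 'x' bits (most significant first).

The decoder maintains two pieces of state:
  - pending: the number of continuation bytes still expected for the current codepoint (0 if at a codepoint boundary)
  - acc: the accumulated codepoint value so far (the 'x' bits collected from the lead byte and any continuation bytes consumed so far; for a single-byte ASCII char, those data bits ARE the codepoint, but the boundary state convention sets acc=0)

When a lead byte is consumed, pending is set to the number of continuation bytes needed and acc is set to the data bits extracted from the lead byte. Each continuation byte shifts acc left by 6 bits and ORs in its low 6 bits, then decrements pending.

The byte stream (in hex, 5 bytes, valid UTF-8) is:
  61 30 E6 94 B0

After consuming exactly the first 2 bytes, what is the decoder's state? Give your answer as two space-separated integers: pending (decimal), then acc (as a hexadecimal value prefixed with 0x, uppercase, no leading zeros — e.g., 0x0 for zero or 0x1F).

Byte[0]=61: 1-byte. pending=0, acc=0x0
Byte[1]=30: 1-byte. pending=0, acc=0x0

Answer: 0 0x0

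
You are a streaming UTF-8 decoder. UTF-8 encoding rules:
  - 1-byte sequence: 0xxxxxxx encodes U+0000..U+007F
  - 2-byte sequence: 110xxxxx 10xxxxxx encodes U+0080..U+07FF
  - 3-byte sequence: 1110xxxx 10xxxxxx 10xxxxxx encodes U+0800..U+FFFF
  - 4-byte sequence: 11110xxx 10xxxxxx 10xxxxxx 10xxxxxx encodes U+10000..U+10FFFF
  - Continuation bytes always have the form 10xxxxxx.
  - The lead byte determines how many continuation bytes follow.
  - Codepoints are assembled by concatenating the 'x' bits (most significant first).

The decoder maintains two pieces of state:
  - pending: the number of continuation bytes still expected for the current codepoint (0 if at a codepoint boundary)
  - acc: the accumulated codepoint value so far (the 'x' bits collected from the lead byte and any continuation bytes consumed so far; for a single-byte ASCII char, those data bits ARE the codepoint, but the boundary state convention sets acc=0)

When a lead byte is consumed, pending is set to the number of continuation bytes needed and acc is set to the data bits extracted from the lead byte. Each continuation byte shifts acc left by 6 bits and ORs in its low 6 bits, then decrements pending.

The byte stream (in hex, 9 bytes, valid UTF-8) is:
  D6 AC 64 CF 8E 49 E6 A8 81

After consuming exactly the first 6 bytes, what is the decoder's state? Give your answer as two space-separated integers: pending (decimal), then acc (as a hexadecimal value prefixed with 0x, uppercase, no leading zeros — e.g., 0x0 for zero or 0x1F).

Byte[0]=D6: 2-byte lead. pending=1, acc=0x16
Byte[1]=AC: continuation. acc=(acc<<6)|0x2C=0x5AC, pending=0
Byte[2]=64: 1-byte. pending=0, acc=0x0
Byte[3]=CF: 2-byte lead. pending=1, acc=0xF
Byte[4]=8E: continuation. acc=(acc<<6)|0x0E=0x3CE, pending=0
Byte[5]=49: 1-byte. pending=0, acc=0x0

Answer: 0 0x0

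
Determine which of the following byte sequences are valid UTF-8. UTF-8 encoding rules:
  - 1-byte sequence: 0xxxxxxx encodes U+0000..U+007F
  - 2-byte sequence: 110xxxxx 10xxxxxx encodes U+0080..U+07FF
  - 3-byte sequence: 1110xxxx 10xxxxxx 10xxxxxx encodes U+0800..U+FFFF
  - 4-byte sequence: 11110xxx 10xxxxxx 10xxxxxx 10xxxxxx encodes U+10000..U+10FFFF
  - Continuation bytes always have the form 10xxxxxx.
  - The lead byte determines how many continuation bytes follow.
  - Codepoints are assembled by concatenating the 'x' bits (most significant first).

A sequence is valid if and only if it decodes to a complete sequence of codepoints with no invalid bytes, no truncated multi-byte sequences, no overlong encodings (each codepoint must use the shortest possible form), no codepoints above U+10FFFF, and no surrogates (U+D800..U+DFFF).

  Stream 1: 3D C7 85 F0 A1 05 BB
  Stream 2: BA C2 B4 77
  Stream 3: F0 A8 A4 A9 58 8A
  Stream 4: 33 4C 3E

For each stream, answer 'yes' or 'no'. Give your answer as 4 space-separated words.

Answer: no no no yes

Derivation:
Stream 1: error at byte offset 5. INVALID
Stream 2: error at byte offset 0. INVALID
Stream 3: error at byte offset 5. INVALID
Stream 4: decodes cleanly. VALID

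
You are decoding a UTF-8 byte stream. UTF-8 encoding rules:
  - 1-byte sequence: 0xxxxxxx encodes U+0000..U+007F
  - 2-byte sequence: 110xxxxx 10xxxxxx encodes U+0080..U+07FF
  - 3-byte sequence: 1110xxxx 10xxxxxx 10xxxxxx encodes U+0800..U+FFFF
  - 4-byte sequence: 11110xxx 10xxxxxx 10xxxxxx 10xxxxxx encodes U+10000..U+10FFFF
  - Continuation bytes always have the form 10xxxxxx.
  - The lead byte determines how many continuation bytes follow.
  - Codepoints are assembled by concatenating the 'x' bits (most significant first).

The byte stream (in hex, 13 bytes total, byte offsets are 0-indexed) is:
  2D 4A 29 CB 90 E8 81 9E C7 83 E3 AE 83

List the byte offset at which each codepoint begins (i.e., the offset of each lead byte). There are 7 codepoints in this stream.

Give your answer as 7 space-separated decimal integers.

Answer: 0 1 2 3 5 8 10

Derivation:
Byte[0]=2D: 1-byte ASCII. cp=U+002D
Byte[1]=4A: 1-byte ASCII. cp=U+004A
Byte[2]=29: 1-byte ASCII. cp=U+0029
Byte[3]=CB: 2-byte lead, need 1 cont bytes. acc=0xB
Byte[4]=90: continuation. acc=(acc<<6)|0x10=0x2D0
Completed: cp=U+02D0 (starts at byte 3)
Byte[5]=E8: 3-byte lead, need 2 cont bytes. acc=0x8
Byte[6]=81: continuation. acc=(acc<<6)|0x01=0x201
Byte[7]=9E: continuation. acc=(acc<<6)|0x1E=0x805E
Completed: cp=U+805E (starts at byte 5)
Byte[8]=C7: 2-byte lead, need 1 cont bytes. acc=0x7
Byte[9]=83: continuation. acc=(acc<<6)|0x03=0x1C3
Completed: cp=U+01C3 (starts at byte 8)
Byte[10]=E3: 3-byte lead, need 2 cont bytes. acc=0x3
Byte[11]=AE: continuation. acc=(acc<<6)|0x2E=0xEE
Byte[12]=83: continuation. acc=(acc<<6)|0x03=0x3B83
Completed: cp=U+3B83 (starts at byte 10)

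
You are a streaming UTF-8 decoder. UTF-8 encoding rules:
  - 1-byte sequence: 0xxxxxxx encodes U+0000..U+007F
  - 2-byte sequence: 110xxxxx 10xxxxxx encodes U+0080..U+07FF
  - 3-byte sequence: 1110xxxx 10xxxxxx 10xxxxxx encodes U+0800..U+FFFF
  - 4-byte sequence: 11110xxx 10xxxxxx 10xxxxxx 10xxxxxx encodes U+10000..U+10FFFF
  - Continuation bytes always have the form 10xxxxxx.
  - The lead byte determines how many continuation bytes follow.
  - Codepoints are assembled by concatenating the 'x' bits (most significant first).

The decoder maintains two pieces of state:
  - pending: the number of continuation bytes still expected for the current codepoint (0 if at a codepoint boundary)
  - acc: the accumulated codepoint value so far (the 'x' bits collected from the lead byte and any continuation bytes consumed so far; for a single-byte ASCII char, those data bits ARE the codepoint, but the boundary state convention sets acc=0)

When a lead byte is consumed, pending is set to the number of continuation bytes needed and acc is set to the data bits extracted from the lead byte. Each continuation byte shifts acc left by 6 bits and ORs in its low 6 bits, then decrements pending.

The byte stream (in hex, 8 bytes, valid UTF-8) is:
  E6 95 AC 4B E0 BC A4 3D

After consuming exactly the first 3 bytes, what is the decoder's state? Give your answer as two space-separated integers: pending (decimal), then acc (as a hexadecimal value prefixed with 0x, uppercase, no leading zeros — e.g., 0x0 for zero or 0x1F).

Byte[0]=E6: 3-byte lead. pending=2, acc=0x6
Byte[1]=95: continuation. acc=(acc<<6)|0x15=0x195, pending=1
Byte[2]=AC: continuation. acc=(acc<<6)|0x2C=0x656C, pending=0

Answer: 0 0x656C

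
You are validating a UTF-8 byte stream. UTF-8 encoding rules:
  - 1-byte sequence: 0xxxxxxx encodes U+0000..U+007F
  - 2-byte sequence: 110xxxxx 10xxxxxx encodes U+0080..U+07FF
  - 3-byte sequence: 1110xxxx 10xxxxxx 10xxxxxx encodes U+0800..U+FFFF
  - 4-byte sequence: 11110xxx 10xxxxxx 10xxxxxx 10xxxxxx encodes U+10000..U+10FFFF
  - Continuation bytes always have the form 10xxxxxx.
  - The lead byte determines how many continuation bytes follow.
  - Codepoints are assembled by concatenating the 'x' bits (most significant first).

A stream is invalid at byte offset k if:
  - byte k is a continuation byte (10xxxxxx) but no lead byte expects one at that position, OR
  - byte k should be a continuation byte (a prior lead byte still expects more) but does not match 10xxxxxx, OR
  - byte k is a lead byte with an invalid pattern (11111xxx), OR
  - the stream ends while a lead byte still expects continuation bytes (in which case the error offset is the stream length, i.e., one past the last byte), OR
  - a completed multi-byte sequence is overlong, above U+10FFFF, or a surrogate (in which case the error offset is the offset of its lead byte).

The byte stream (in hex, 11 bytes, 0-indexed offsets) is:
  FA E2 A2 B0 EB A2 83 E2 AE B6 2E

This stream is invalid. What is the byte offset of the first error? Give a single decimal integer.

Answer: 0

Derivation:
Byte[0]=FA: INVALID lead byte (not 0xxx/110x/1110/11110)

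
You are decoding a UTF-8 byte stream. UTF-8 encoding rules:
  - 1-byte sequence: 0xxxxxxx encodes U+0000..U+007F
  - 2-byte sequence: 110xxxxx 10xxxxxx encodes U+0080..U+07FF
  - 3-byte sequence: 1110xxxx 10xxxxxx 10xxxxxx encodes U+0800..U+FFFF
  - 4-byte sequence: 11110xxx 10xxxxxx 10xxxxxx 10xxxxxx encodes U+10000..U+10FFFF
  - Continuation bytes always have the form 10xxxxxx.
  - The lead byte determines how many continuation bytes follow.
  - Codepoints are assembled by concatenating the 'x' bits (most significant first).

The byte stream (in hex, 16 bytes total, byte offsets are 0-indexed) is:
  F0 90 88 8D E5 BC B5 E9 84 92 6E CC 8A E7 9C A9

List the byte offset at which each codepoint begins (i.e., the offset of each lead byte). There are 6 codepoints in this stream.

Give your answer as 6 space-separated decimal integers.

Byte[0]=F0: 4-byte lead, need 3 cont bytes. acc=0x0
Byte[1]=90: continuation. acc=(acc<<6)|0x10=0x10
Byte[2]=88: continuation. acc=(acc<<6)|0x08=0x408
Byte[3]=8D: continuation. acc=(acc<<6)|0x0D=0x1020D
Completed: cp=U+1020D (starts at byte 0)
Byte[4]=E5: 3-byte lead, need 2 cont bytes. acc=0x5
Byte[5]=BC: continuation. acc=(acc<<6)|0x3C=0x17C
Byte[6]=B5: continuation. acc=(acc<<6)|0x35=0x5F35
Completed: cp=U+5F35 (starts at byte 4)
Byte[7]=E9: 3-byte lead, need 2 cont bytes. acc=0x9
Byte[8]=84: continuation. acc=(acc<<6)|0x04=0x244
Byte[9]=92: continuation. acc=(acc<<6)|0x12=0x9112
Completed: cp=U+9112 (starts at byte 7)
Byte[10]=6E: 1-byte ASCII. cp=U+006E
Byte[11]=CC: 2-byte lead, need 1 cont bytes. acc=0xC
Byte[12]=8A: continuation. acc=(acc<<6)|0x0A=0x30A
Completed: cp=U+030A (starts at byte 11)
Byte[13]=E7: 3-byte lead, need 2 cont bytes. acc=0x7
Byte[14]=9C: continuation. acc=(acc<<6)|0x1C=0x1DC
Byte[15]=A9: continuation. acc=(acc<<6)|0x29=0x7729
Completed: cp=U+7729 (starts at byte 13)

Answer: 0 4 7 10 11 13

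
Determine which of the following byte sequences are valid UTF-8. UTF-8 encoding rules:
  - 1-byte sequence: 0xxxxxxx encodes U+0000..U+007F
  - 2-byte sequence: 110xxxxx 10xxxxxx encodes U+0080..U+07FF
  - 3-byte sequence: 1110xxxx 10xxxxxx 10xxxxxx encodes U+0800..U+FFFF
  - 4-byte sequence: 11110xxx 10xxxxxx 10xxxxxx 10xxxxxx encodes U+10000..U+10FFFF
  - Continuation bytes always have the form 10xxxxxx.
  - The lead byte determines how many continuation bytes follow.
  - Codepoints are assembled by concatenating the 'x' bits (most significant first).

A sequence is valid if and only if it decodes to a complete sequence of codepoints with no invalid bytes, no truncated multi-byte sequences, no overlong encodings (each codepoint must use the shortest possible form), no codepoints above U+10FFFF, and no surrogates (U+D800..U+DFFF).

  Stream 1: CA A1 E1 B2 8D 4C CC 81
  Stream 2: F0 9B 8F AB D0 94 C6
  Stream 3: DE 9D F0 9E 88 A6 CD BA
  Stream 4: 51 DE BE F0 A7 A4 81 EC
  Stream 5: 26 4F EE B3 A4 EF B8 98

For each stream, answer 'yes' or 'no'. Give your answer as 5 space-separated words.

Answer: yes no yes no yes

Derivation:
Stream 1: decodes cleanly. VALID
Stream 2: error at byte offset 7. INVALID
Stream 3: decodes cleanly. VALID
Stream 4: error at byte offset 8. INVALID
Stream 5: decodes cleanly. VALID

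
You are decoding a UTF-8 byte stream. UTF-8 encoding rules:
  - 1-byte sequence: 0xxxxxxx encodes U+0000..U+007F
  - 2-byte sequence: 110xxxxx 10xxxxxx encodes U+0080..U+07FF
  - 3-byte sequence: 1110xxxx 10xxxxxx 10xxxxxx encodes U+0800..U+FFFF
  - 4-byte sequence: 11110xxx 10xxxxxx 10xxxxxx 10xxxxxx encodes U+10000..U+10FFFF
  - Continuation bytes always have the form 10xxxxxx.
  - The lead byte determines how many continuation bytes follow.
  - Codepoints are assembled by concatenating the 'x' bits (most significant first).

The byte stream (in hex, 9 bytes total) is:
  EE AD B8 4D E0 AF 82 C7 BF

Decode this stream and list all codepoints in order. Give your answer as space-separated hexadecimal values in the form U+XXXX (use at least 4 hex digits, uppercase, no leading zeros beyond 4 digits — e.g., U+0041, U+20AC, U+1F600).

Answer: U+EB78 U+004D U+0BC2 U+01FF

Derivation:
Byte[0]=EE: 3-byte lead, need 2 cont bytes. acc=0xE
Byte[1]=AD: continuation. acc=(acc<<6)|0x2D=0x3AD
Byte[2]=B8: continuation. acc=(acc<<6)|0x38=0xEB78
Completed: cp=U+EB78 (starts at byte 0)
Byte[3]=4D: 1-byte ASCII. cp=U+004D
Byte[4]=E0: 3-byte lead, need 2 cont bytes. acc=0x0
Byte[5]=AF: continuation. acc=(acc<<6)|0x2F=0x2F
Byte[6]=82: continuation. acc=(acc<<6)|0x02=0xBC2
Completed: cp=U+0BC2 (starts at byte 4)
Byte[7]=C7: 2-byte lead, need 1 cont bytes. acc=0x7
Byte[8]=BF: continuation. acc=(acc<<6)|0x3F=0x1FF
Completed: cp=U+01FF (starts at byte 7)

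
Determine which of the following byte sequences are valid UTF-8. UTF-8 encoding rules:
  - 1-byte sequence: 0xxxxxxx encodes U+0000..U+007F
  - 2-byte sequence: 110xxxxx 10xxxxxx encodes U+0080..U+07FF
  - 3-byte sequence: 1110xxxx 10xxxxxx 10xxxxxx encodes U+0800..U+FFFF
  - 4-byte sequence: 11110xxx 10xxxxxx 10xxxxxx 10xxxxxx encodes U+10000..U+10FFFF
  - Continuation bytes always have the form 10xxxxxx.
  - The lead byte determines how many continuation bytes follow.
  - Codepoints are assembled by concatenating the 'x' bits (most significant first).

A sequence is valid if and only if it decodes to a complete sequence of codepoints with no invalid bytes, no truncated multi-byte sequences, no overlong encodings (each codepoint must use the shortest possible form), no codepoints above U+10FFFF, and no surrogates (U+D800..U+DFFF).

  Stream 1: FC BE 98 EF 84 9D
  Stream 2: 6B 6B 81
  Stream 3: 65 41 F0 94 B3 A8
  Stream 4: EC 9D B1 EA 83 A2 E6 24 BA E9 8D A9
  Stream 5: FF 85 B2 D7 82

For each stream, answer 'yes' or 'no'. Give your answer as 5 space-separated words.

Stream 1: error at byte offset 0. INVALID
Stream 2: error at byte offset 2. INVALID
Stream 3: decodes cleanly. VALID
Stream 4: error at byte offset 7. INVALID
Stream 5: error at byte offset 0. INVALID

Answer: no no yes no no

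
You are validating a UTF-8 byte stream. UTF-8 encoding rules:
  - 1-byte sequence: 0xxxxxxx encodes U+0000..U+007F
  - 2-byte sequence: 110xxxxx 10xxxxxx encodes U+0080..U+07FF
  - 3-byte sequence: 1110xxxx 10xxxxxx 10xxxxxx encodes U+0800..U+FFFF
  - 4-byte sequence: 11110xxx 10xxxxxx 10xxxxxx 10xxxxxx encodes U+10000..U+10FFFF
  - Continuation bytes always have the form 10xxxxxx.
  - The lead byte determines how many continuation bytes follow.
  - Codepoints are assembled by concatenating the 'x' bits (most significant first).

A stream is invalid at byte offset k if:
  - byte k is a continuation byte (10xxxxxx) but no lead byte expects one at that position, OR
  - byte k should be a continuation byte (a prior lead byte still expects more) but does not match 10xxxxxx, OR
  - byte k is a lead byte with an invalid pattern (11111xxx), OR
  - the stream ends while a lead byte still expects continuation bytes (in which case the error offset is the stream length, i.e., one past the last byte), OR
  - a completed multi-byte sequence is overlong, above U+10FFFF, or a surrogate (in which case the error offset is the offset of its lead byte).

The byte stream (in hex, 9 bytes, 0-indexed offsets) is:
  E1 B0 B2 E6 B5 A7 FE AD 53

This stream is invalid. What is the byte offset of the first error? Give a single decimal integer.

Answer: 6

Derivation:
Byte[0]=E1: 3-byte lead, need 2 cont bytes. acc=0x1
Byte[1]=B0: continuation. acc=(acc<<6)|0x30=0x70
Byte[2]=B2: continuation. acc=(acc<<6)|0x32=0x1C32
Completed: cp=U+1C32 (starts at byte 0)
Byte[3]=E6: 3-byte lead, need 2 cont bytes. acc=0x6
Byte[4]=B5: continuation. acc=(acc<<6)|0x35=0x1B5
Byte[5]=A7: continuation. acc=(acc<<6)|0x27=0x6D67
Completed: cp=U+6D67 (starts at byte 3)
Byte[6]=FE: INVALID lead byte (not 0xxx/110x/1110/11110)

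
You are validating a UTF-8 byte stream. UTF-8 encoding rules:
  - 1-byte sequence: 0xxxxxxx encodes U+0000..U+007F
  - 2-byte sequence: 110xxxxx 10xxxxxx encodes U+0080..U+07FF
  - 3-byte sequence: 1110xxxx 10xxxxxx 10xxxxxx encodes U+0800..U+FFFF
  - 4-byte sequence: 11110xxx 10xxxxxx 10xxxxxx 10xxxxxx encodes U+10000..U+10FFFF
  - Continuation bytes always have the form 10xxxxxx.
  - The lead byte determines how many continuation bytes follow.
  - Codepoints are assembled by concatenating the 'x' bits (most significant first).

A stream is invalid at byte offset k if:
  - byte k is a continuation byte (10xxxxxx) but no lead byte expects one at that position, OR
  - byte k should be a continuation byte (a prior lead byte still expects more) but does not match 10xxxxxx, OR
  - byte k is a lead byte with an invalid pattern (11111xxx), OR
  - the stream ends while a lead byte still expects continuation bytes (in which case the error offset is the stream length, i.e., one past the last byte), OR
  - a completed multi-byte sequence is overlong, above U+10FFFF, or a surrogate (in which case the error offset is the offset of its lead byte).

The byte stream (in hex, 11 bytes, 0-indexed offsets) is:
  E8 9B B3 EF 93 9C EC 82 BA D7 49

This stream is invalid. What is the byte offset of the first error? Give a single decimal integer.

Answer: 10

Derivation:
Byte[0]=E8: 3-byte lead, need 2 cont bytes. acc=0x8
Byte[1]=9B: continuation. acc=(acc<<6)|0x1B=0x21B
Byte[2]=B3: continuation. acc=(acc<<6)|0x33=0x86F3
Completed: cp=U+86F3 (starts at byte 0)
Byte[3]=EF: 3-byte lead, need 2 cont bytes. acc=0xF
Byte[4]=93: continuation. acc=(acc<<6)|0x13=0x3D3
Byte[5]=9C: continuation. acc=(acc<<6)|0x1C=0xF4DC
Completed: cp=U+F4DC (starts at byte 3)
Byte[6]=EC: 3-byte lead, need 2 cont bytes. acc=0xC
Byte[7]=82: continuation. acc=(acc<<6)|0x02=0x302
Byte[8]=BA: continuation. acc=(acc<<6)|0x3A=0xC0BA
Completed: cp=U+C0BA (starts at byte 6)
Byte[9]=D7: 2-byte lead, need 1 cont bytes. acc=0x17
Byte[10]=49: expected 10xxxxxx continuation. INVALID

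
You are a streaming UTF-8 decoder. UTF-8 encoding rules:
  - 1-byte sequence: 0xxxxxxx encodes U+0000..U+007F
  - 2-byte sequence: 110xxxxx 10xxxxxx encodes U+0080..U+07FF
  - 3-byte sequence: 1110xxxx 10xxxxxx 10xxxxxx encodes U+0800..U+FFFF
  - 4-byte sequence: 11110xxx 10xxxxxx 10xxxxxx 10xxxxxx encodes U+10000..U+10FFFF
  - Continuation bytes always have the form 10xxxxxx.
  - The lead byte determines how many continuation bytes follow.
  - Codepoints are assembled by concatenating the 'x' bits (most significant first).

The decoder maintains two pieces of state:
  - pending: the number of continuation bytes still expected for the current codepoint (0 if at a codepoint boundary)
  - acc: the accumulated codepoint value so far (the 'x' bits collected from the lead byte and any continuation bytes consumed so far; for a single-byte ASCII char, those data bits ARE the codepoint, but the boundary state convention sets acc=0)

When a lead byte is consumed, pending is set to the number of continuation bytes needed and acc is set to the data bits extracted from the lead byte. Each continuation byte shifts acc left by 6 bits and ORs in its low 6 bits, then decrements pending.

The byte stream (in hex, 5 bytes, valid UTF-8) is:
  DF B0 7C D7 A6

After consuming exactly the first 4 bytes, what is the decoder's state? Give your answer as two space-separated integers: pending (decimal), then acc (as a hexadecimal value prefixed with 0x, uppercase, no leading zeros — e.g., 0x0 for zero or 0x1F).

Answer: 1 0x17

Derivation:
Byte[0]=DF: 2-byte lead. pending=1, acc=0x1F
Byte[1]=B0: continuation. acc=(acc<<6)|0x30=0x7F0, pending=0
Byte[2]=7C: 1-byte. pending=0, acc=0x0
Byte[3]=D7: 2-byte lead. pending=1, acc=0x17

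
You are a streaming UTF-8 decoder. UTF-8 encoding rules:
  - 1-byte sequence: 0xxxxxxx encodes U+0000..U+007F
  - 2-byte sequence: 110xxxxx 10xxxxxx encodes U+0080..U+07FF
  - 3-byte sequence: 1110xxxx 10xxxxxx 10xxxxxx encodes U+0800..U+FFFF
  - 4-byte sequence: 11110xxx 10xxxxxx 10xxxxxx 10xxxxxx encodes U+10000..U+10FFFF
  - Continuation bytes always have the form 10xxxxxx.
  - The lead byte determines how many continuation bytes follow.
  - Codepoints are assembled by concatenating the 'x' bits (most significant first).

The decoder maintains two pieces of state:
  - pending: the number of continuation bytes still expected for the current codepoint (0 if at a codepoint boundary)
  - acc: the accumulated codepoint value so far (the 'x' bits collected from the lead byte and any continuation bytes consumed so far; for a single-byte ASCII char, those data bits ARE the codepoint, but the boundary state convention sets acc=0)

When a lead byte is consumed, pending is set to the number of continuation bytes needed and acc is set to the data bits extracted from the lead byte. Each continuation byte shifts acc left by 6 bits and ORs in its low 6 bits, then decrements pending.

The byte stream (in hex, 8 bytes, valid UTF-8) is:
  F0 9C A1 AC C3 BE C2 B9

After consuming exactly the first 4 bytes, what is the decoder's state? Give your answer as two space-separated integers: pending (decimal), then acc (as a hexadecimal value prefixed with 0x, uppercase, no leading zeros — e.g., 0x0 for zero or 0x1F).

Byte[0]=F0: 4-byte lead. pending=3, acc=0x0
Byte[1]=9C: continuation. acc=(acc<<6)|0x1C=0x1C, pending=2
Byte[2]=A1: continuation. acc=(acc<<6)|0x21=0x721, pending=1
Byte[3]=AC: continuation. acc=(acc<<6)|0x2C=0x1C86C, pending=0

Answer: 0 0x1C86C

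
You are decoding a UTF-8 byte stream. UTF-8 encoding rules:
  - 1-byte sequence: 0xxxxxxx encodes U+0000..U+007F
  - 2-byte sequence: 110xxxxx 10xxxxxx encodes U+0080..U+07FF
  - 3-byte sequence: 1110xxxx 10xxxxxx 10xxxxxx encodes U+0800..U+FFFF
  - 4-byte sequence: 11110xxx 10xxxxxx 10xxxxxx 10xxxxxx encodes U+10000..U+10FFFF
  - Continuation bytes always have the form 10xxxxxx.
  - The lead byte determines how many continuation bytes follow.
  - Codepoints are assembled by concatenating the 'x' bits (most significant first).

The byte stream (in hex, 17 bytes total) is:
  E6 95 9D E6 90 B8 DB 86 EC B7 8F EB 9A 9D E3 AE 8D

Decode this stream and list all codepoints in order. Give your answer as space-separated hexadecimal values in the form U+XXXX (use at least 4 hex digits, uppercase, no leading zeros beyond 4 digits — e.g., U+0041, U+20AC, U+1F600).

Answer: U+655D U+6438 U+06C6 U+CDCF U+B69D U+3B8D

Derivation:
Byte[0]=E6: 3-byte lead, need 2 cont bytes. acc=0x6
Byte[1]=95: continuation. acc=(acc<<6)|0x15=0x195
Byte[2]=9D: continuation. acc=(acc<<6)|0x1D=0x655D
Completed: cp=U+655D (starts at byte 0)
Byte[3]=E6: 3-byte lead, need 2 cont bytes. acc=0x6
Byte[4]=90: continuation. acc=(acc<<6)|0x10=0x190
Byte[5]=B8: continuation. acc=(acc<<6)|0x38=0x6438
Completed: cp=U+6438 (starts at byte 3)
Byte[6]=DB: 2-byte lead, need 1 cont bytes. acc=0x1B
Byte[7]=86: continuation. acc=(acc<<6)|0x06=0x6C6
Completed: cp=U+06C6 (starts at byte 6)
Byte[8]=EC: 3-byte lead, need 2 cont bytes. acc=0xC
Byte[9]=B7: continuation. acc=(acc<<6)|0x37=0x337
Byte[10]=8F: continuation. acc=(acc<<6)|0x0F=0xCDCF
Completed: cp=U+CDCF (starts at byte 8)
Byte[11]=EB: 3-byte lead, need 2 cont bytes. acc=0xB
Byte[12]=9A: continuation. acc=(acc<<6)|0x1A=0x2DA
Byte[13]=9D: continuation. acc=(acc<<6)|0x1D=0xB69D
Completed: cp=U+B69D (starts at byte 11)
Byte[14]=E3: 3-byte lead, need 2 cont bytes. acc=0x3
Byte[15]=AE: continuation. acc=(acc<<6)|0x2E=0xEE
Byte[16]=8D: continuation. acc=(acc<<6)|0x0D=0x3B8D
Completed: cp=U+3B8D (starts at byte 14)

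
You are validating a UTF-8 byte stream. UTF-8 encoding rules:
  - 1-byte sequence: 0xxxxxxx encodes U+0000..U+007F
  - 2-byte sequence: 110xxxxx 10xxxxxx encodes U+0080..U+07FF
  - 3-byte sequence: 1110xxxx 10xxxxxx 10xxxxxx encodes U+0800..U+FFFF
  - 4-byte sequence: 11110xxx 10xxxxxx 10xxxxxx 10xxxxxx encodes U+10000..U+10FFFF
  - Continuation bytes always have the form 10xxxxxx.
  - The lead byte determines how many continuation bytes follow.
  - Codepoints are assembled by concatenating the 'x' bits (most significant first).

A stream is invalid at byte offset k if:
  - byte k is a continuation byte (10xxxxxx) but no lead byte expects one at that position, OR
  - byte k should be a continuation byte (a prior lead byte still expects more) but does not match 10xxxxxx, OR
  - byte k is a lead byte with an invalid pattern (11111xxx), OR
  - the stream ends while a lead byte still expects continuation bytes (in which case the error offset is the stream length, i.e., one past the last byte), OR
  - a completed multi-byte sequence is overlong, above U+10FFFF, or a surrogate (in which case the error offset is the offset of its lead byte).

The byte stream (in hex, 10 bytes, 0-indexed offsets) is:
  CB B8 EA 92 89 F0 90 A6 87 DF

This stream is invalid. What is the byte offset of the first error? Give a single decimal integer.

Byte[0]=CB: 2-byte lead, need 1 cont bytes. acc=0xB
Byte[1]=B8: continuation. acc=(acc<<6)|0x38=0x2F8
Completed: cp=U+02F8 (starts at byte 0)
Byte[2]=EA: 3-byte lead, need 2 cont bytes. acc=0xA
Byte[3]=92: continuation. acc=(acc<<6)|0x12=0x292
Byte[4]=89: continuation. acc=(acc<<6)|0x09=0xA489
Completed: cp=U+A489 (starts at byte 2)
Byte[5]=F0: 4-byte lead, need 3 cont bytes. acc=0x0
Byte[6]=90: continuation. acc=(acc<<6)|0x10=0x10
Byte[7]=A6: continuation. acc=(acc<<6)|0x26=0x426
Byte[8]=87: continuation. acc=(acc<<6)|0x07=0x10987
Completed: cp=U+10987 (starts at byte 5)
Byte[9]=DF: 2-byte lead, need 1 cont bytes. acc=0x1F
Byte[10]: stream ended, expected continuation. INVALID

Answer: 10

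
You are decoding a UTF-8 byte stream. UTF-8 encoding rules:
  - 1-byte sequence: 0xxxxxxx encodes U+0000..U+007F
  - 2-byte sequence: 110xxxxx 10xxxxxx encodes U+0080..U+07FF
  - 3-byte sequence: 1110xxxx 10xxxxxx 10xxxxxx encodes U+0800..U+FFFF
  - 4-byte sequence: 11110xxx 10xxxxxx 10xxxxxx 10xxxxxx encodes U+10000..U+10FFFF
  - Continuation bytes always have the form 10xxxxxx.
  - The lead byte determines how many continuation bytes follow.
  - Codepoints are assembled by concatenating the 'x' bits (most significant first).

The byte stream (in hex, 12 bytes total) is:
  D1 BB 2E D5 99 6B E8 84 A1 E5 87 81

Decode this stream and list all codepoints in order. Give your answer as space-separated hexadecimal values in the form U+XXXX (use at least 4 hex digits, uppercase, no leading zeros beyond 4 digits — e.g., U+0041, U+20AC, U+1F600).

Answer: U+047B U+002E U+0559 U+006B U+8121 U+51C1

Derivation:
Byte[0]=D1: 2-byte lead, need 1 cont bytes. acc=0x11
Byte[1]=BB: continuation. acc=(acc<<6)|0x3B=0x47B
Completed: cp=U+047B (starts at byte 0)
Byte[2]=2E: 1-byte ASCII. cp=U+002E
Byte[3]=D5: 2-byte lead, need 1 cont bytes. acc=0x15
Byte[4]=99: continuation. acc=(acc<<6)|0x19=0x559
Completed: cp=U+0559 (starts at byte 3)
Byte[5]=6B: 1-byte ASCII. cp=U+006B
Byte[6]=E8: 3-byte lead, need 2 cont bytes. acc=0x8
Byte[7]=84: continuation. acc=(acc<<6)|0x04=0x204
Byte[8]=A1: continuation. acc=(acc<<6)|0x21=0x8121
Completed: cp=U+8121 (starts at byte 6)
Byte[9]=E5: 3-byte lead, need 2 cont bytes. acc=0x5
Byte[10]=87: continuation. acc=(acc<<6)|0x07=0x147
Byte[11]=81: continuation. acc=(acc<<6)|0x01=0x51C1
Completed: cp=U+51C1 (starts at byte 9)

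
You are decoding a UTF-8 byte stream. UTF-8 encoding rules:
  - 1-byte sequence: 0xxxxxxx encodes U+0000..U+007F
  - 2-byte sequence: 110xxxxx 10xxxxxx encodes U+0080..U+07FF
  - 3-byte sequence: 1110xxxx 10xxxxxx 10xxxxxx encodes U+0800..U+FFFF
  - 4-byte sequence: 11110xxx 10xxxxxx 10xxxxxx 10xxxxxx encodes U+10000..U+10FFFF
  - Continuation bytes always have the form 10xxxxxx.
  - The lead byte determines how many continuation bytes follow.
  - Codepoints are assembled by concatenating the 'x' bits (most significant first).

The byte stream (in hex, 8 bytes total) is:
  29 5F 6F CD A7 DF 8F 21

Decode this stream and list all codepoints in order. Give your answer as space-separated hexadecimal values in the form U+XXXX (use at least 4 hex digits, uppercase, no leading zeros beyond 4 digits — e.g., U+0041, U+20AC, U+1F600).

Byte[0]=29: 1-byte ASCII. cp=U+0029
Byte[1]=5F: 1-byte ASCII. cp=U+005F
Byte[2]=6F: 1-byte ASCII. cp=U+006F
Byte[3]=CD: 2-byte lead, need 1 cont bytes. acc=0xD
Byte[4]=A7: continuation. acc=(acc<<6)|0x27=0x367
Completed: cp=U+0367 (starts at byte 3)
Byte[5]=DF: 2-byte lead, need 1 cont bytes. acc=0x1F
Byte[6]=8F: continuation. acc=(acc<<6)|0x0F=0x7CF
Completed: cp=U+07CF (starts at byte 5)
Byte[7]=21: 1-byte ASCII. cp=U+0021

Answer: U+0029 U+005F U+006F U+0367 U+07CF U+0021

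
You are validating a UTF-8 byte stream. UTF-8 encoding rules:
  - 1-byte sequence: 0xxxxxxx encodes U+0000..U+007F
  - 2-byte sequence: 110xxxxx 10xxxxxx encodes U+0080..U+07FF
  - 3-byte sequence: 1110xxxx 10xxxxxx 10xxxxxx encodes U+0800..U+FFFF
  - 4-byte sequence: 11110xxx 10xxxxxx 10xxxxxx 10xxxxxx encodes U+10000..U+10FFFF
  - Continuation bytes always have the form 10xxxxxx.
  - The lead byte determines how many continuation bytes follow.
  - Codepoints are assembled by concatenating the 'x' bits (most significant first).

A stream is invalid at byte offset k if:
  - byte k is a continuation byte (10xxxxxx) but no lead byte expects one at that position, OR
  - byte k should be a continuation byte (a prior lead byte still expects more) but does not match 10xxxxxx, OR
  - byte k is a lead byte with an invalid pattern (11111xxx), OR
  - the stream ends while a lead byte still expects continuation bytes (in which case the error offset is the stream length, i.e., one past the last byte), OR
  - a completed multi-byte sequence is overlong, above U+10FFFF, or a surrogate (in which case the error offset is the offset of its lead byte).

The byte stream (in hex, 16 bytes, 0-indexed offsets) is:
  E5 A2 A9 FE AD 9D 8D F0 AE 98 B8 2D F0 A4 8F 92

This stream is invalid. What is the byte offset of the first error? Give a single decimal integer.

Byte[0]=E5: 3-byte lead, need 2 cont bytes. acc=0x5
Byte[1]=A2: continuation. acc=(acc<<6)|0x22=0x162
Byte[2]=A9: continuation. acc=(acc<<6)|0x29=0x58A9
Completed: cp=U+58A9 (starts at byte 0)
Byte[3]=FE: INVALID lead byte (not 0xxx/110x/1110/11110)

Answer: 3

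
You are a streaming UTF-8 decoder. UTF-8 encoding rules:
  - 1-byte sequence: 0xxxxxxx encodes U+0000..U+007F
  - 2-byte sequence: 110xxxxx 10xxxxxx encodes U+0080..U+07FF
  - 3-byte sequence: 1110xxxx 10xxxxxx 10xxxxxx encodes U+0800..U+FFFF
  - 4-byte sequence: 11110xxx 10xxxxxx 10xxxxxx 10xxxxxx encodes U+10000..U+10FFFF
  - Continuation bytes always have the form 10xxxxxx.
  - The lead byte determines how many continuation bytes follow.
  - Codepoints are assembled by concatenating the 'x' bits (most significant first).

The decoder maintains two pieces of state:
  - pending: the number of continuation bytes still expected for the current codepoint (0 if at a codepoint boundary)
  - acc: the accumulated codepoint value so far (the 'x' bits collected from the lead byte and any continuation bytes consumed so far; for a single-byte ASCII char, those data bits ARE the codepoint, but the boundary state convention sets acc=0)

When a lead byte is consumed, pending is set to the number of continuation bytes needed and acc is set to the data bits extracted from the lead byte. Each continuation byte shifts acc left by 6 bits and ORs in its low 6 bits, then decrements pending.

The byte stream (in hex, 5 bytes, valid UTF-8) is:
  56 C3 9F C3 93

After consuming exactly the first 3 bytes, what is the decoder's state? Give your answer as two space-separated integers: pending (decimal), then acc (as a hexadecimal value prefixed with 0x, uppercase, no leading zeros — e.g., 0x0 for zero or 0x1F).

Byte[0]=56: 1-byte. pending=0, acc=0x0
Byte[1]=C3: 2-byte lead. pending=1, acc=0x3
Byte[2]=9F: continuation. acc=(acc<<6)|0x1F=0xDF, pending=0

Answer: 0 0xDF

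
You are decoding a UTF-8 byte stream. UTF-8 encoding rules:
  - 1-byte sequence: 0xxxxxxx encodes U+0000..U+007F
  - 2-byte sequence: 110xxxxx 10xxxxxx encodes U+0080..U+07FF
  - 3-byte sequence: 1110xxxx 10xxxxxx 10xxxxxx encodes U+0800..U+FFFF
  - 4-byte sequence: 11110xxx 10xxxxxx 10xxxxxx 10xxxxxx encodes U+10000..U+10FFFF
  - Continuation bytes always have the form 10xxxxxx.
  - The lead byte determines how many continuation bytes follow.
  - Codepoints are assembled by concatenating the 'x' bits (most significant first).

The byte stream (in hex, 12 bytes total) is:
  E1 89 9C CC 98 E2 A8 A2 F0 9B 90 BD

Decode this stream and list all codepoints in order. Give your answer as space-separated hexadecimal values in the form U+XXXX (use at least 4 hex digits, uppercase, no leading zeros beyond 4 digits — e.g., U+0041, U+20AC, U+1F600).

Answer: U+125C U+0318 U+2A22 U+1B43D

Derivation:
Byte[0]=E1: 3-byte lead, need 2 cont bytes. acc=0x1
Byte[1]=89: continuation. acc=(acc<<6)|0x09=0x49
Byte[2]=9C: continuation. acc=(acc<<6)|0x1C=0x125C
Completed: cp=U+125C (starts at byte 0)
Byte[3]=CC: 2-byte lead, need 1 cont bytes. acc=0xC
Byte[4]=98: continuation. acc=(acc<<6)|0x18=0x318
Completed: cp=U+0318 (starts at byte 3)
Byte[5]=E2: 3-byte lead, need 2 cont bytes. acc=0x2
Byte[6]=A8: continuation. acc=(acc<<6)|0x28=0xA8
Byte[7]=A2: continuation. acc=(acc<<6)|0x22=0x2A22
Completed: cp=U+2A22 (starts at byte 5)
Byte[8]=F0: 4-byte lead, need 3 cont bytes. acc=0x0
Byte[9]=9B: continuation. acc=(acc<<6)|0x1B=0x1B
Byte[10]=90: continuation. acc=(acc<<6)|0x10=0x6D0
Byte[11]=BD: continuation. acc=(acc<<6)|0x3D=0x1B43D
Completed: cp=U+1B43D (starts at byte 8)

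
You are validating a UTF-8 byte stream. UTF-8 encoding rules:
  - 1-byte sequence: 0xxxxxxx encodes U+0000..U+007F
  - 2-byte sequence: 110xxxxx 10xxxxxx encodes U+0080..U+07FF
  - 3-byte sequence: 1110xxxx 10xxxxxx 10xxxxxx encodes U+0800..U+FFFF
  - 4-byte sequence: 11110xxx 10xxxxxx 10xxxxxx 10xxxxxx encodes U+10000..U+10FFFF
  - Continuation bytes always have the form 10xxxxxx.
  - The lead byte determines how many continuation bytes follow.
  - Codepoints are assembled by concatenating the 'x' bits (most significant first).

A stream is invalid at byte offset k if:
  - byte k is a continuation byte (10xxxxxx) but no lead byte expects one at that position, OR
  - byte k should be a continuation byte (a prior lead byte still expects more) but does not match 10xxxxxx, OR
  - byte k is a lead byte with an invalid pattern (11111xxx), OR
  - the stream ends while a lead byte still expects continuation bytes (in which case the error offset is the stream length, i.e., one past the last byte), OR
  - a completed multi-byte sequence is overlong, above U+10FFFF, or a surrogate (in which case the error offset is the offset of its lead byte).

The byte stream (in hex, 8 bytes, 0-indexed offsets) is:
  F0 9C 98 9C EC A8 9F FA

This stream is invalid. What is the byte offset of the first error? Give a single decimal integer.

Byte[0]=F0: 4-byte lead, need 3 cont bytes. acc=0x0
Byte[1]=9C: continuation. acc=(acc<<6)|0x1C=0x1C
Byte[2]=98: continuation. acc=(acc<<6)|0x18=0x718
Byte[3]=9C: continuation. acc=(acc<<6)|0x1C=0x1C61C
Completed: cp=U+1C61C (starts at byte 0)
Byte[4]=EC: 3-byte lead, need 2 cont bytes. acc=0xC
Byte[5]=A8: continuation. acc=(acc<<6)|0x28=0x328
Byte[6]=9F: continuation. acc=(acc<<6)|0x1F=0xCA1F
Completed: cp=U+CA1F (starts at byte 4)
Byte[7]=FA: INVALID lead byte (not 0xxx/110x/1110/11110)

Answer: 7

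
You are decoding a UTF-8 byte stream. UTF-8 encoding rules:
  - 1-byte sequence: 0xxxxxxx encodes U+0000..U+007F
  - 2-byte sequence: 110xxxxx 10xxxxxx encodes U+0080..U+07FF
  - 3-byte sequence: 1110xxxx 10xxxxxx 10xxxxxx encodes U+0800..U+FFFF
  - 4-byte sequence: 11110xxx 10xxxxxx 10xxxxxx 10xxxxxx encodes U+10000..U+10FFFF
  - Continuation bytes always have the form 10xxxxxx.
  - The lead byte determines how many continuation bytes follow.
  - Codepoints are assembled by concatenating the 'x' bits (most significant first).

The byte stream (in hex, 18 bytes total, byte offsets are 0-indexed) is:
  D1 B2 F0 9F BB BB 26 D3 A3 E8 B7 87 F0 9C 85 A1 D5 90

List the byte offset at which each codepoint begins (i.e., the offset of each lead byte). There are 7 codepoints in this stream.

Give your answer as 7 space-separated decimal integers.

Answer: 0 2 6 7 9 12 16

Derivation:
Byte[0]=D1: 2-byte lead, need 1 cont bytes. acc=0x11
Byte[1]=B2: continuation. acc=(acc<<6)|0x32=0x472
Completed: cp=U+0472 (starts at byte 0)
Byte[2]=F0: 4-byte lead, need 3 cont bytes. acc=0x0
Byte[3]=9F: continuation. acc=(acc<<6)|0x1F=0x1F
Byte[4]=BB: continuation. acc=(acc<<6)|0x3B=0x7FB
Byte[5]=BB: continuation. acc=(acc<<6)|0x3B=0x1FEFB
Completed: cp=U+1FEFB (starts at byte 2)
Byte[6]=26: 1-byte ASCII. cp=U+0026
Byte[7]=D3: 2-byte lead, need 1 cont bytes. acc=0x13
Byte[8]=A3: continuation. acc=(acc<<6)|0x23=0x4E3
Completed: cp=U+04E3 (starts at byte 7)
Byte[9]=E8: 3-byte lead, need 2 cont bytes. acc=0x8
Byte[10]=B7: continuation. acc=(acc<<6)|0x37=0x237
Byte[11]=87: continuation. acc=(acc<<6)|0x07=0x8DC7
Completed: cp=U+8DC7 (starts at byte 9)
Byte[12]=F0: 4-byte lead, need 3 cont bytes. acc=0x0
Byte[13]=9C: continuation. acc=(acc<<6)|0x1C=0x1C
Byte[14]=85: continuation. acc=(acc<<6)|0x05=0x705
Byte[15]=A1: continuation. acc=(acc<<6)|0x21=0x1C161
Completed: cp=U+1C161 (starts at byte 12)
Byte[16]=D5: 2-byte lead, need 1 cont bytes. acc=0x15
Byte[17]=90: continuation. acc=(acc<<6)|0x10=0x550
Completed: cp=U+0550 (starts at byte 16)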